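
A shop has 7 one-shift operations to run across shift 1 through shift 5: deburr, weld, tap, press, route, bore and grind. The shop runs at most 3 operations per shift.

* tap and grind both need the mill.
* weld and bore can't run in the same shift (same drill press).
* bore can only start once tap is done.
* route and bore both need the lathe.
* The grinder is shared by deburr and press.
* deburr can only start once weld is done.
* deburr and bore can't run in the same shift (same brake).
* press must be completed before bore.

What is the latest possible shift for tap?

Downstream work caps tap at shift 4.
tap at shift 4 is achievable: bore in shift 5; tap in shift 4; press in shift 1; route in shift 1; grind in shift 2; deburr in shift 2; weld in shift 1.

shift 4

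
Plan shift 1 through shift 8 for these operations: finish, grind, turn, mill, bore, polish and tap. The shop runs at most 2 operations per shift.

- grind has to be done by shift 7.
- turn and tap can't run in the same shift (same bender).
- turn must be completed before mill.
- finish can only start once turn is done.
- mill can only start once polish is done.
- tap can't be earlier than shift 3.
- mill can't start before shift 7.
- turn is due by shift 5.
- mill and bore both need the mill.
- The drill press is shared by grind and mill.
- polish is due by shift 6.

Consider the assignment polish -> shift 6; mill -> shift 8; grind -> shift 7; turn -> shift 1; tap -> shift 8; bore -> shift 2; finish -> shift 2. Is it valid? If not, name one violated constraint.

finish can only start once turn is done — holds.
grind has to be done by shift 7 — holds.
mill can't start before shift 7 — holds.
The shop runs at most 2 operations per shift — holds.
turn is due by shift 5 — holds.
tap can't be earlier than shift 3 — holds.
The drill press is shared by grind and mill — holds.
mill can only start once polish is done — holds.
mill and bore both need the mill — holds.
turn and tap can't run in the same shift (same bender) — holds.
polish is due by shift 6 — holds.
turn must be completed before mill — holds.

Yes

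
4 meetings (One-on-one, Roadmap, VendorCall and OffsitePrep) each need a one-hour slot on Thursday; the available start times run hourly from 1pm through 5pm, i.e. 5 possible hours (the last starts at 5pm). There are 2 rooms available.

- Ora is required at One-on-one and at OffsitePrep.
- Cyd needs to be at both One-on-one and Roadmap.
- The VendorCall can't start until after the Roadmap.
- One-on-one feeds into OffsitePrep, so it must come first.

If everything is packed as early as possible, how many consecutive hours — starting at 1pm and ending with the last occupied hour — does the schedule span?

The precedence chain requires at least 2 distinct hours.
With at most 2 per hour and 4 meetings, at least 2 hours are needed.
Could 2 hours be enough, i.e. nothing placed later than 2pm? No: VendorCall must come after Roadmap (at 1pm or later) → {2pm}; Roadmap must come before VendorCall (at 2pm or earlier) → {1pm}; OffsitePrep must come after One-on-one (at 1pm or later) → {2pm}; One-on-one must come before OffsitePrep (at 2pm or earlier) → {1pm}; Roadmap can't share with One-on-one (1pm) → nothing is left.
So 2 hours is not enough.
3 works (last occupied hour: 3pm): for example VendorCall=3pm, OffsitePrep=2pm, One-on-one=1pm, Roadmap=2pm.

3 hours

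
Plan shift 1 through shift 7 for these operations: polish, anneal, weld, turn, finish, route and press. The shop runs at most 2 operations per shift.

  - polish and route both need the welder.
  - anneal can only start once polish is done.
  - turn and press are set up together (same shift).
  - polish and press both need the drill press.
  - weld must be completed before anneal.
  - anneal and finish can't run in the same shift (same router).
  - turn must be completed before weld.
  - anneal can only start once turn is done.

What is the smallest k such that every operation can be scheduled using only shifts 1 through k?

The precedence chain requires at least 3 distinct shifts.
With at most 2 per shift and 7 operations, at least 4 shifts are needed.
4 works (last occupied shift: shift 4): for example anneal -> shift 3, finish -> shift 4, press -> shift 1, weld -> shift 2, route -> shift 3, polish -> shift 2, turn -> shift 1.

4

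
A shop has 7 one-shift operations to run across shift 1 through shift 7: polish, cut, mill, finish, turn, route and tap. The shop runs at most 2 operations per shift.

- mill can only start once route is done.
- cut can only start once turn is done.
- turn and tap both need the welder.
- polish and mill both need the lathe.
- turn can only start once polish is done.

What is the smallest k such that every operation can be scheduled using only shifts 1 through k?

4 shifts

The precedence chain requires at least 3 distinct shifts.
With at most 2 per shift and 7 operations, at least 4 shifts are needed.
4 works (last occupied shift: shift 4): for example mill=shift 2, polish=shift 1, tap=shift 4, finish=shift 3, route=shift 1, cut=shift 3, turn=shift 2.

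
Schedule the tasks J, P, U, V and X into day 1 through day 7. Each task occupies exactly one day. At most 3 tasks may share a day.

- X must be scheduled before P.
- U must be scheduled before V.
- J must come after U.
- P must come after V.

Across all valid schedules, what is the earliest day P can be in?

day 3

Precedence pushes P to at least day 3.
P at day 3 is achievable: X=day 1; P=day 3; V=day 2; J=day 2; U=day 1.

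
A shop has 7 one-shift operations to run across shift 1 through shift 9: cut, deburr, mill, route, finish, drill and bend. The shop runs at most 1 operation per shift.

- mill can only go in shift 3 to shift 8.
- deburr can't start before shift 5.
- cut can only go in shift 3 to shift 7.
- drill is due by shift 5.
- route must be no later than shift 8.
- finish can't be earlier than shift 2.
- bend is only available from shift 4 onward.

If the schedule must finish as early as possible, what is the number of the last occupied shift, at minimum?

With at most 1 per shift and 7 operations, at least 7 shifts are needed.
deburr can't be placed before shift 5, so the schedule must run through at least shift 5.
7 works (last occupied shift: shift 7): for example drill in shift 1; route in shift 7; mill in shift 6; deburr in shift 5; bend in shift 4; cut in shift 3; finish in shift 2.

7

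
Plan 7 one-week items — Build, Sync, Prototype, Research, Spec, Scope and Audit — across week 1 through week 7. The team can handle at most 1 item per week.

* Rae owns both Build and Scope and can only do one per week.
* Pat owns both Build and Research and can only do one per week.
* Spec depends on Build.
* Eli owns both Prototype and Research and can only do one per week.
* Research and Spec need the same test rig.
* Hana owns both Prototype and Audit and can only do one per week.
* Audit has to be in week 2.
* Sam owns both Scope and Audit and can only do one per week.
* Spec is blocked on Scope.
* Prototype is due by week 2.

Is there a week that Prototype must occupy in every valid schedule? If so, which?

Prototype's window is week 1–week 2.
Audit is fixed at week 2, and Prototype can't share a week with Audit.
So Prototype must be week 1.

week 1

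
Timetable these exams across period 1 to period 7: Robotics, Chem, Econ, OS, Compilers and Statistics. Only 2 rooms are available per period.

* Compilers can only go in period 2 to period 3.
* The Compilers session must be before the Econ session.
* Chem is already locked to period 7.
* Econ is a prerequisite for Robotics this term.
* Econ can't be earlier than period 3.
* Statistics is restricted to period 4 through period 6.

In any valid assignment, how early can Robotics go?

Precedence pushes Robotics to at least period 4.
Robotics at period 4 is achievable: Chem in period 7, Robotics in period 4, Econ in period 3, OS in period 1, Statistics in period 4, Compilers in period 2.

period 4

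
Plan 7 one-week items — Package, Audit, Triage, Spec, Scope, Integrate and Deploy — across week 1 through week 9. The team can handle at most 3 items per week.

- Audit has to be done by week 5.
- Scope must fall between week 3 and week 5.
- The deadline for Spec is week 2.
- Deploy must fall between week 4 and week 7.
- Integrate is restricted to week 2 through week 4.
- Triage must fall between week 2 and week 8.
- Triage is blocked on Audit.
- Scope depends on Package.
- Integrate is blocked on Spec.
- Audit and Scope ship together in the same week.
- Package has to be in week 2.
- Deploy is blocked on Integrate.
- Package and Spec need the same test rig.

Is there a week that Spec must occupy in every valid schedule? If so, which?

Spec's window is week 1–week 2.
Package is fixed at week 2, and Spec can't share a week with Package.
So Spec must be week 1.

week 1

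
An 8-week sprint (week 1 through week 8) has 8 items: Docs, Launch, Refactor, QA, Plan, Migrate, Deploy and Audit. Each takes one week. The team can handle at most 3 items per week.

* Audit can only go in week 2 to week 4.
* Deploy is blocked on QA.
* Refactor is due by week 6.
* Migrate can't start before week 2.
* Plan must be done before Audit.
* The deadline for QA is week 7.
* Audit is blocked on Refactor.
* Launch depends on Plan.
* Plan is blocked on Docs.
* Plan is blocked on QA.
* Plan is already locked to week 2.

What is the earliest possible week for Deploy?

week 2

Precedence pushes Deploy to at least week 2.
Deploy at week 2 is achievable: Launch -> week 3; Docs -> week 1; Audit -> week 3; Deploy -> week 2; Plan -> week 2; QA -> week 1; Refactor -> week 1; Migrate -> week 2.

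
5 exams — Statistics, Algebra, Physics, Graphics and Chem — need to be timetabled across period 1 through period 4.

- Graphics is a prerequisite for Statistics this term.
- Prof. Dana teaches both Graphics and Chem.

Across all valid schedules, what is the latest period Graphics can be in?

period 3

Downstream work caps Graphics at period 3.
Graphics at period 3 is achievable: Statistics in period 4; Physics in period 1; Graphics in period 3; Algebra in period 1; Chem in period 1.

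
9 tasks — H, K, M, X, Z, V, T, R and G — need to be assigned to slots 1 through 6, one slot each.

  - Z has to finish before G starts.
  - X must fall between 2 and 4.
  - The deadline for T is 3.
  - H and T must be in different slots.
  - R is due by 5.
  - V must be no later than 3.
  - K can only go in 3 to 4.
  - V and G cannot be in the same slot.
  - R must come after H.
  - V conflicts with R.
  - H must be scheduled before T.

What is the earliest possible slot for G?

2

Precedence pushes G to at least 2.
G at 2 is achievable: R -> 2; K -> 3; X -> 2; G -> 2; V -> 1; M -> 1; T -> 2; Z -> 1; H -> 1.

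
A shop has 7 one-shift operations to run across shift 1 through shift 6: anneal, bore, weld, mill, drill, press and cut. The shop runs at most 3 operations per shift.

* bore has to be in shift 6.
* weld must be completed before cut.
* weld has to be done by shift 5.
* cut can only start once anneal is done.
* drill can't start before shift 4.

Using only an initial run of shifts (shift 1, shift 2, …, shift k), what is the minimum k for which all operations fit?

The precedence chain requires at least 2 distinct shifts.
With at most 3 per shift and 7 operations, at least 3 shifts are needed.
bore can't be placed before shift 6, so the schedule must run through at least shift 6.
6 works (last occupied shift: shift 6): for example weld=shift 1; anneal=shift 1; press=shift 2; cut=shift 2; mill=shift 1; drill=shift 4; bore=shift 6.

6 shifts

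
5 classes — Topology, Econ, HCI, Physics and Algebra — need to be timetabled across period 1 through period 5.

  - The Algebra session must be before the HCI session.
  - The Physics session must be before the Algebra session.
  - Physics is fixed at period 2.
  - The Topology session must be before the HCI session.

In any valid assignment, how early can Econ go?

period 1

Econ at period 1 is achievable: Physics -> period 2, Algebra -> period 3, Econ -> period 1, Topology -> period 1, HCI -> period 4.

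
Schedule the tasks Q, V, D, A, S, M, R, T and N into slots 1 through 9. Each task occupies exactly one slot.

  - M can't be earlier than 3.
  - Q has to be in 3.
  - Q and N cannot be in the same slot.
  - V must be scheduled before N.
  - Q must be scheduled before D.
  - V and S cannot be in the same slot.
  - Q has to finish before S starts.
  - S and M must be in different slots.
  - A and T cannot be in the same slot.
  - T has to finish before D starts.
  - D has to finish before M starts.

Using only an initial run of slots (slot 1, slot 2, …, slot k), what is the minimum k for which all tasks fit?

The precedence chain requires at least 3 distinct slots.
Propagating the time windows through the other constraints, M can't land before 5, so the schedule must run through at least slot 5.
5 works (last occupied slot: 5): for example A -> 2, M -> 5, R -> 1, V -> 1, N -> 2, Q -> 3, D -> 4, S -> 4, T -> 1.

5 slots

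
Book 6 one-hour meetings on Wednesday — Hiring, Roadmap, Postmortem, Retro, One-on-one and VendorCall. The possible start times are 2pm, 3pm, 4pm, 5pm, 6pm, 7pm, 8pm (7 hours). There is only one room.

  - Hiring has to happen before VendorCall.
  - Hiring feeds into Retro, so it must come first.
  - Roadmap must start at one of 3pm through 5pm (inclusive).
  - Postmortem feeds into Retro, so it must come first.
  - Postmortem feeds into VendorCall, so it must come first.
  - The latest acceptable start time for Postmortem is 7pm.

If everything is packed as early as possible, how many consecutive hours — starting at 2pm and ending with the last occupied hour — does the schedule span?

6 hours

The precedence chain requires at least 2 distinct hours.
With at most 1 per hour and 6 meetings, at least 6 hours are needed.
6 works (last occupied hour: 7pm): for example One-on-one=7pm; Retro=5pm; VendorCall=6pm; Postmortem=4pm; Roadmap=3pm; Hiring=2pm.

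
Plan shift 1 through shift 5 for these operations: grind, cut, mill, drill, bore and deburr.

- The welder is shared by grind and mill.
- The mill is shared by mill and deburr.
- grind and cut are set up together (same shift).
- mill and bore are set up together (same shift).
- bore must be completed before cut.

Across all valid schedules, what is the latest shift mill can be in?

shift 4

Mill must be in the same shift as bore, which can't be after shift 4, so mill is at most shift 4.
mill at shift 4 is achievable: deburr in shift 1; bore in shift 4; mill in shift 4; drill in shift 1; cut in shift 5; grind in shift 5.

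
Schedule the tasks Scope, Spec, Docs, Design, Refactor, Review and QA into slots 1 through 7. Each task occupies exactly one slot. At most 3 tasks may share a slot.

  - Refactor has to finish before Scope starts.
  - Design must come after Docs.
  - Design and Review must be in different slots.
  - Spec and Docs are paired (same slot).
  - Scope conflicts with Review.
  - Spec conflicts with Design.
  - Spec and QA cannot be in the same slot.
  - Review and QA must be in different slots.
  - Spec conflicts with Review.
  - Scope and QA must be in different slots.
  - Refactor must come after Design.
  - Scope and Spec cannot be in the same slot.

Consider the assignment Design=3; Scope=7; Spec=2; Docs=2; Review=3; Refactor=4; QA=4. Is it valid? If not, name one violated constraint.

No. Design and Review must be in different slots is not satisfied.

Design must come after Docs — holds.
Refactor must come after Design — holds.
Spec conflicts with Review — holds.
Refactor has to finish before Scope starts — holds.
Scope and Spec cannot be in the same slot — holds.
At most 3 tasks may share a slot — holds.
Review and QA must be in different slots — holds.
Spec and QA cannot be in the same slot — holds.
Scope conflicts with Review — holds.
Scope and QA must be in different slots — holds.
Spec conflicts with Design — holds.
Design and Review must be in different slots — violated.
Spec and Docs are paired (same slot) — holds.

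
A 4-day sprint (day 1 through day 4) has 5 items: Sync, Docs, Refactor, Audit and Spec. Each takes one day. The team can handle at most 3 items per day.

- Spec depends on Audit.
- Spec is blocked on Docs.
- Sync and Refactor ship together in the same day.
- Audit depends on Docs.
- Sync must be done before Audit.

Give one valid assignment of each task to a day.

Audit=day 2; Docs=day 1; Sync=day 1; Refactor=day 1; Spec=day 3

Checking: Docs(day 1) before Spec(day 3); Sync(day 1) before Audit(day 2); Docs(day 1) before Audit(day 2); Audit(day 2) before Spec(day 3); Sync = Refactor = day 1; max 3 per day (cap 3).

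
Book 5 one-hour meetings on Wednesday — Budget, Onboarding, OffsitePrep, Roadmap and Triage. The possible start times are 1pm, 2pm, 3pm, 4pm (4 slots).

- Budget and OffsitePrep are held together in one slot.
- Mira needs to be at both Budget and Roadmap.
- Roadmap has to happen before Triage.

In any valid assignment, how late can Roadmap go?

3pm

Downstream work caps Roadmap at 3pm.
Roadmap at 3pm is achievable: OffsitePrep -> 1pm; Triage -> 4pm; Roadmap -> 3pm; Budget -> 1pm; Onboarding -> 1pm.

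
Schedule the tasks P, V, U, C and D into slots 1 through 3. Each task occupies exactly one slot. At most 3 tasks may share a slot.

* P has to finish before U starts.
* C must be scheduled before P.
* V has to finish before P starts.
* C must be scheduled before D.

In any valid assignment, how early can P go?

Precedence pushes P to at least 2; downstream work caps P at 2.
P at 2 is achievable: P -> 2; U -> 3; V -> 1; D -> 2; C -> 1.

2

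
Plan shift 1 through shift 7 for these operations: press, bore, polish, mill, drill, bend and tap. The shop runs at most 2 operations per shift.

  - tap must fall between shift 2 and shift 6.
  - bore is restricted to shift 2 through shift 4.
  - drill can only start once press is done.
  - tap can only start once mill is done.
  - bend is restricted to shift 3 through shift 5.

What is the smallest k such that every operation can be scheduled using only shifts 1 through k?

The precedence chain requires at least 2 distinct shifts.
With at most 2 per shift and 7 operations, at least 4 shifts are needed.
bend can't be placed before shift 3, so the schedule must run through at least shift 3.
4 works (last occupied shift: shift 4): for example bore=shift 2, bend=shift 3, mill=shift 1, tap=shift 2, press=shift 1, drill=shift 3, polish=shift 4.

4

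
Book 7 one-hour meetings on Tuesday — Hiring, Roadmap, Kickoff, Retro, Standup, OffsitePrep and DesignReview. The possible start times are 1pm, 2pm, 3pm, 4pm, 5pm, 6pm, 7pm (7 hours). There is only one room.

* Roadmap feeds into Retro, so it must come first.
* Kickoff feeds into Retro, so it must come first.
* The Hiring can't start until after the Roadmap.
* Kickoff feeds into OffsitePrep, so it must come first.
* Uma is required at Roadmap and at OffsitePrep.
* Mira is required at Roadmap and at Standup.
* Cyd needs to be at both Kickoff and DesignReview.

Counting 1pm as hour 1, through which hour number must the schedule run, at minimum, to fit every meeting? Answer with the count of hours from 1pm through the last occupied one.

The precedence chain requires at least 2 distinct hours.
With at most 1 per hour and 7 meetings, at least 7 hours are needed.
7 works (last occupied hour: 7pm): for example Retro -> 3pm, Standup -> 6pm, DesignReview -> 7pm, OffsitePrep -> 5pm, Hiring -> 4pm, Kickoff -> 2pm, Roadmap -> 1pm.

7 hours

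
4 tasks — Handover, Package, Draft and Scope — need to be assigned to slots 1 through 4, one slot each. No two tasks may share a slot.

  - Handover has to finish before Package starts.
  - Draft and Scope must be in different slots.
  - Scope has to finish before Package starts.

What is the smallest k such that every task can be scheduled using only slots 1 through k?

4

The precedence chain requires at least 2 distinct slots.
With at most 1 per slot and 4 tasks, at least 4 slots are needed.
4 works (last occupied slot: 4): for example Package in 3; Draft in 4; Handover in 1; Scope in 2.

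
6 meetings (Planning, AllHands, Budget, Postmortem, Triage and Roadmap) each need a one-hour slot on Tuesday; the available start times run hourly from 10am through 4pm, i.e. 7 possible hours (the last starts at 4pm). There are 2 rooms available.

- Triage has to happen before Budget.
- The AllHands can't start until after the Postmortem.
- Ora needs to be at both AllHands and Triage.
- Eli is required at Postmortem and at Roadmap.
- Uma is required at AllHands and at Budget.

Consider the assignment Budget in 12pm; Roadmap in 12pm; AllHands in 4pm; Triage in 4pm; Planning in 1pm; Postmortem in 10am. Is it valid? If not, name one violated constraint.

No — it violates: Ora needs to be at both AllHands and Triage

Eli is required at Postmortem and at Roadmap — holds.
Ora needs to be at both AllHands and Triage — violated.
There are 2 rooms available — holds.
The AllHands can't start until after the Postmortem — holds.
Triage has to happen before Budget — violated.
Uma is required at AllHands and at Budget — holds.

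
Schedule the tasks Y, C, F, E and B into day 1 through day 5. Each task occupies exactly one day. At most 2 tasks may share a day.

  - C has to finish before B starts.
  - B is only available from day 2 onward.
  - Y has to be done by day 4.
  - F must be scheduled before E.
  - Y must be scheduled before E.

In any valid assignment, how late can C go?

Downstream work caps C at day 4.
C at day 4 is achievable: C=day 4; Y=day 1; B=day 5; E=day 2; F=day 1.

day 4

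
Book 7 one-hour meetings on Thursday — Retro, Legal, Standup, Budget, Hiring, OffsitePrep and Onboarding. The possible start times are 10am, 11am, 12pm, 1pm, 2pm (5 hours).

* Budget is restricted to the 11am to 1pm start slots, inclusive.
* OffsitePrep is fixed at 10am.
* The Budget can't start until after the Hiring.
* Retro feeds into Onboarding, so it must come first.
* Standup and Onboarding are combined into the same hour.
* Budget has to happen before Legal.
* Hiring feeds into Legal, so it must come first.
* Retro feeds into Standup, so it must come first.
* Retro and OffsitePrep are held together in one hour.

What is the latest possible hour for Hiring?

12pm

Downstream work caps Hiring at 12pm.
Hiring at 12pm is achievable: Hiring in 12pm; Standup in 11am; Legal in 2pm; Onboarding in 11am; Budget in 1pm; Retro in 10am; OffsitePrep in 10am.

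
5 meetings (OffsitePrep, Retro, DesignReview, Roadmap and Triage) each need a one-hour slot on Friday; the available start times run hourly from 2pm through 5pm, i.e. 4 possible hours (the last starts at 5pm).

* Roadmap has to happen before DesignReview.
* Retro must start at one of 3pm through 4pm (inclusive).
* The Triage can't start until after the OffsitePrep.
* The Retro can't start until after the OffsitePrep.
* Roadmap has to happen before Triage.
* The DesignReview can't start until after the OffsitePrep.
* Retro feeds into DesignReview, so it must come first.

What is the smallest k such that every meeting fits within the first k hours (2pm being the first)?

The precedence chain requires at least 3 distinct hours.
3 works (last occupied hour: 4pm): for example Triage -> 3pm; Roadmap -> 2pm; OffsitePrep -> 2pm; Retro -> 3pm; DesignReview -> 4pm.

3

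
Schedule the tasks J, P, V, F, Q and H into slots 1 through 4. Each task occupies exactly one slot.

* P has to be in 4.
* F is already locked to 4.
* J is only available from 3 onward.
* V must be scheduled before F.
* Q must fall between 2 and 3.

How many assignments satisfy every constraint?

48

Splitting on J: it can be 3 (24), 4 (24). Listing each branch's schedules as (P, V, F, Q, H):
J=3: (4,1,4,2,1) (4,1,4,2,2) (4,1,4,2,3) (4,1,4,2,4) (4,1,4,3,1) (4,1,4,3,2) (4,1,4,3,3) (4,1,4,3,4) (4,2,4,2,1) (4,2,4,2,2) (4,2,4,2,3) (4,2,4,2,4) (4,2,4,3,1) (4,2,4,3,2) (4,2,4,3,3) (4,2,4,3,4) (4,3,4,2,1) (4,3,4,2,2) (4,3,4,2,3) (4,3,4,2,4) (4,3,4,3,1) (4,3,4,3,2) (4,3,4,3,3) (4,3,4,3,4) — 24.
J=4: (4,1,4,2,1) (4,1,4,2,2) (4,1,4,2,3) (4,1,4,2,4) (4,1,4,3,1) (4,1,4,3,2) (4,1,4,3,3) (4,1,4,3,4) (4,2,4,2,1) (4,2,4,2,2) (4,2,4,2,3) (4,2,4,2,4) (4,2,4,3,1) (4,2,4,3,2) (4,2,4,3,3) (4,2,4,3,4) (4,3,4,2,1) (4,3,4,2,2) (4,3,4,2,3) (4,3,4,2,4) (4,3,4,3,1) (4,3,4,3,2) (4,3,4,3,3) (4,3,4,3,4) — 24.
Summing: 24 + 24 = 48.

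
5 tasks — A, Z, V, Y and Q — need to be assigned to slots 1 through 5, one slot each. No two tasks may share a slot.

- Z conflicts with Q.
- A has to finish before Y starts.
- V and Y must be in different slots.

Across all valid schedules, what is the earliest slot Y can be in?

Precedence pushes Y to at least 2.
Y at 2 is achievable: Z in 3; Q in 5; Y in 2; V in 4; A in 1.

2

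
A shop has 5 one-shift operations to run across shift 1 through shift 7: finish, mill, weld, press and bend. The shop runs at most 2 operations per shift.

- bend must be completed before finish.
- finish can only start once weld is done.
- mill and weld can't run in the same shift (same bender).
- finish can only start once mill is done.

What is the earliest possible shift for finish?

shift 3

Precedence pushes finish to at least shift 2.
finish at shift 3 is achievable: press -> shift 2; bend -> shift 1; weld -> shift 2; finish -> shift 3; mill -> shift 1.
Nothing earlier works — the conflict and capacity constraints rule out every shift before shift 3.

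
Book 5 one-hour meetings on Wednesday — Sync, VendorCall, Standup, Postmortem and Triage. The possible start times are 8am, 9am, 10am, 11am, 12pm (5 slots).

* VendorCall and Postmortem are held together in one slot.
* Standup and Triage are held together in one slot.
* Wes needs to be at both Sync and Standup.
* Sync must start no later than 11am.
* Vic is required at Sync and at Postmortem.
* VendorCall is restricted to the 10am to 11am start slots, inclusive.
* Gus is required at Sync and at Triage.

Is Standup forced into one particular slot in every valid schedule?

No

Standup can be 8am (e.g. Sync in 9am; Postmortem in 10am; Triage in 8am; VendorCall in 10am; Standup in 8am) or 9am (e.g. Triage -> 9am; Postmortem -> 10am; VendorCall -> 10am; Standup -> 9am; Sync -> 8am).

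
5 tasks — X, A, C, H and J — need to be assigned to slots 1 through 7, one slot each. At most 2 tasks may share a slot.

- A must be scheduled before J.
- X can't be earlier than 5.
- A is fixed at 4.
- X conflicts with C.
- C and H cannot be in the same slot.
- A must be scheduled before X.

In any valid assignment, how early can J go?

5

Precedence pushes J to at least 5.
J at 5 is achievable: C=1; A=4; H=2; J=5; X=5.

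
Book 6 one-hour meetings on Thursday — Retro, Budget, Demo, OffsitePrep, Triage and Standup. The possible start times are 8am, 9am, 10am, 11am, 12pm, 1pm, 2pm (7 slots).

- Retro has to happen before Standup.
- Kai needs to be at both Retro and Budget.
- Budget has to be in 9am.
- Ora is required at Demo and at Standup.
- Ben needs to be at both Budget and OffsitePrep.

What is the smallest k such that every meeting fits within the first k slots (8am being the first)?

The precedence chain requires at least 2 distinct slots.
2 works (last occupied slot: 9am): for example Budget in 9am, OffsitePrep in 8am, Retro in 8am, Triage in 8am, Standup in 9am, Demo in 8am.

2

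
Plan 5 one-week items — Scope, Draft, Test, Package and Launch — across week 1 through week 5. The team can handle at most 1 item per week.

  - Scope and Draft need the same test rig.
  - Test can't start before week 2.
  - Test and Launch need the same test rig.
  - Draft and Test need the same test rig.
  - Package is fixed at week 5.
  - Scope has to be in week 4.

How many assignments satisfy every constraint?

Enumerating: Draft in week 1, Test in week 2, Scope in week 4, Package in week 5, Launch in week 3 | Scope -> week 4; Draft -> week 3; Test -> week 2; Launch -> week 1; Package -> week 5 | Draft -> week 1, Launch -> week 2, Test -> week 3, Package -> week 5, Scope -> week 4 | Scope=week 4, Launch=week 1, Package=week 5, Draft=week 2, Test=week 3.

4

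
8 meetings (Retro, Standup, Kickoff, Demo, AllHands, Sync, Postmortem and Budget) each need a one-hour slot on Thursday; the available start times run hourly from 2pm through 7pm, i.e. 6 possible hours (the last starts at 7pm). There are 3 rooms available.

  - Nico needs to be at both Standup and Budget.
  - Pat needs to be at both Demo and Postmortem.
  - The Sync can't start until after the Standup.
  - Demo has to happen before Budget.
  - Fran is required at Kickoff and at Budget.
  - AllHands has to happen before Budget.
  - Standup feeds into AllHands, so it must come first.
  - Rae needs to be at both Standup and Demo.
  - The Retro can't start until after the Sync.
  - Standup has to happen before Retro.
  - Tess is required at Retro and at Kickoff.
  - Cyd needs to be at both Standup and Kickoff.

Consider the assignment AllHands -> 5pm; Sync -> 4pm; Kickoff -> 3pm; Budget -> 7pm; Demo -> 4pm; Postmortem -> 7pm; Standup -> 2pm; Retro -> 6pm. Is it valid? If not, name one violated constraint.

Nico needs to be at both Standup and Budget — holds.
Standup feeds into AllHands, so it must come first — holds.
The Retro can't start until after the Sync — holds.
Fran is required at Kickoff and at Budget — holds.
The Sync can't start until after the Standup — holds.
There are 3 rooms available — holds.
AllHands has to happen before Budget — holds.
Demo has to happen before Budget — holds.
Rae needs to be at both Standup and Demo — holds.
Cyd needs to be at both Standup and Kickoff — holds.
Tess is required at Retro and at Kickoff — holds.
Pat needs to be at both Demo and Postmortem — holds.
Standup has to happen before Retro — holds.

Yes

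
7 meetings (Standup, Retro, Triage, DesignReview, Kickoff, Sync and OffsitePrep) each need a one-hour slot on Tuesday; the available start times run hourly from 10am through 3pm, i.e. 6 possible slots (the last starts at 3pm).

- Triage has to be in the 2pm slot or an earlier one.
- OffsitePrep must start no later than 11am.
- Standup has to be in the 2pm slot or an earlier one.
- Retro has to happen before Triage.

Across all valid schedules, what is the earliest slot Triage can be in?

Precedence pushes Triage to at least 11am; Triage's own window allows nothing later than 2pm.
Triage at 11am is achievable: OffsitePrep=10am; Triage=11am; Kickoff=10am; DesignReview=10am; Standup=10am; Retro=10am; Sync=10am.

11am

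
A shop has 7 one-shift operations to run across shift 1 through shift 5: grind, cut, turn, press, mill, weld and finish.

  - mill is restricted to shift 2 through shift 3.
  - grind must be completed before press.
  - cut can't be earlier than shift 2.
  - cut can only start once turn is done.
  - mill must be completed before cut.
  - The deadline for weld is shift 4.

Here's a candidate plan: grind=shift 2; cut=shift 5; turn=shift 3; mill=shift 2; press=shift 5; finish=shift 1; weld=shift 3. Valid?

The deadline for weld is shift 4 — holds.
cut can only start once turn is done — holds.
mill is restricted to shift 2 through shift 3 — holds.
grind must be completed before press — holds.
mill must be completed before cut — holds.
cut can't be earlier than shift 2 — holds.

Valid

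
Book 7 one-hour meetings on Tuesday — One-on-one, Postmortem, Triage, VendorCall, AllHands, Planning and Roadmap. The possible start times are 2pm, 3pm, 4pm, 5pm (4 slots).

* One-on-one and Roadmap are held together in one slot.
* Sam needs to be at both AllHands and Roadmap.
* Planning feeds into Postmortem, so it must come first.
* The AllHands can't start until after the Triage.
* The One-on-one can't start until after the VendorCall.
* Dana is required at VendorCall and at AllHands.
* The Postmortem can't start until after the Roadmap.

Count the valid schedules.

46

Splitting on One-on-one: it can be 3pm (25), 4pm (21). Listing each branch's schedules as (Postmortem, Triage, VendorCall, AllHands, Planning, Roadmap):
One-on-one=3pm: (4pm,2pm,2pm,4pm,2pm,3pm) (4pm,2pm,2pm,4pm,3pm,3pm) (4pm,2pm,2pm,5pm,2pm,3pm) (4pm,2pm,2pm,5pm,3pm,3pm) (4pm,3pm,2pm,4pm,2pm,3pm) (4pm,3pm,2pm,4pm,3pm,3pm) (4pm,3pm,2pm,5pm,2pm,3pm) (4pm,3pm,2pm,5pm,3pm,3pm) (4pm,4pm,2pm,5pm,2pm,3pm) (4pm,4pm,2pm,5pm,3pm,3pm) (5pm,2pm,2pm,4pm,2pm,3pm) (5pm,2pm,2pm,4pm,3pm,3pm) (5pm,2pm,2pm,4pm,4pm,3pm) (5pm,2pm,2pm,5pm,2pm,3pm) (5pm,2pm,2pm,5pm,3pm,3pm) (5pm,2pm,2pm,5pm,4pm,3pm) (5pm,3pm,2pm,4pm,2pm,3pm) (5pm,3pm,2pm,4pm,3pm,3pm) (5pm,3pm,2pm,4pm,4pm,3pm) (5pm,3pm,2pm,5pm,2pm,3pm) (5pm,3pm,2pm,5pm,3pm,3pm) (5pm,3pm,2pm,5pm,4pm,3pm) (5pm,4pm,2pm,5pm,2pm,3pm) (5pm,4pm,2pm,5pm,3pm,3pm) (5pm,4pm,2pm,5pm,4pm,3pm) — 25.
One-on-one=4pm: (5pm,2pm,2pm,3pm,2pm,4pm) (5pm,2pm,2pm,3pm,3pm,4pm) (5pm,2pm,2pm,3pm,4pm,4pm) (5pm,2pm,2pm,5pm,2pm,4pm) (5pm,2pm,2pm,5pm,3pm,4pm) (5pm,2pm,2pm,5pm,4pm,4pm) (5pm,2pm,3pm,5pm,2pm,4pm) (5pm,2pm,3pm,5pm,3pm,4pm) (5pm,2pm,3pm,5pm,4pm,4pm) (5pm,3pm,2pm,5pm,2pm,4pm) (5pm,3pm,2pm,5pm,3pm,4pm) (5pm,3pm,2pm,5pm,4pm,4pm) (5pm,3pm,3pm,5pm,2pm,4pm) (5pm,3pm,3pm,5pm,3pm,4pm) (5pm,3pm,3pm,5pm,4pm,4pm) (5pm,4pm,2pm,5pm,2pm,4pm) (5pm,4pm,2pm,5pm,3pm,4pm) (5pm,4pm,2pm,5pm,4pm,4pm) (5pm,4pm,3pm,5pm,2pm,4pm) (5pm,4pm,3pm,5pm,3pm,4pm) (5pm,4pm,3pm,5pm,4pm,4pm) — 21.
Summing: 25 + 21 = 46.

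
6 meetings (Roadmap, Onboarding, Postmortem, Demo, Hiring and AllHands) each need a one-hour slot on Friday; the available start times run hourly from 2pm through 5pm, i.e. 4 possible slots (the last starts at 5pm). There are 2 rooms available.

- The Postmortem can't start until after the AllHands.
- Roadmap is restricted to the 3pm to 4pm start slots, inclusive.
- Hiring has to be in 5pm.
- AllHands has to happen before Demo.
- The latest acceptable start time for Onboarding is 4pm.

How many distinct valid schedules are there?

Splitting on Roadmap: it can be 3pm (21), 4pm (20). Listing each branch's schedules as (Onboarding, Postmortem, Demo, Hiring, AllHands):
Roadmap=3pm: (2pm,3pm,4pm,5pm,2pm) (2pm,3pm,5pm,5pm,2pm) (2pm,4pm,3pm,5pm,2pm) (2pm,4pm,4pm,5pm,2pm) (2pm,4pm,4pm,5pm,3pm) (2pm,4pm,5pm,5pm,2pm) (2pm,4pm,5pm,5pm,3pm) (2pm,5pm,3pm,5pm,2pm) (2pm,5pm,4pm,5pm,2pm) (2pm,5pm,4pm,5pm,3pm) (3pm,4pm,4pm,5pm,2pm) (3pm,4pm,5pm,5pm,2pm) (3pm,5pm,4pm,5pm,2pm) (4pm,3pm,4pm,5pm,2pm) (4pm,3pm,5pm,5pm,2pm) (4pm,4pm,3pm,5pm,2pm) (4pm,4pm,5pm,5pm,2pm) (4pm,4pm,5pm,5pm,3pm) (4pm,5pm,3pm,5pm,2pm) (4pm,5pm,4pm,5pm,2pm) (4pm,5pm,4pm,5pm,3pm) — 21.
Roadmap=4pm: (2pm,3pm,3pm,5pm,2pm) (2pm,3pm,4pm,5pm,2pm) (2pm,3pm,5pm,5pm,2pm) (2pm,4pm,3pm,5pm,2pm) (2pm,4pm,5pm,5pm,2pm) (2pm,4pm,5pm,5pm,3pm) (2pm,5pm,3pm,5pm,2pm) (2pm,5pm,4pm,5pm,2pm) (2pm,5pm,4pm,5pm,3pm) (3pm,3pm,4pm,5pm,2pm) (3pm,3pm,5pm,5pm,2pm) (3pm,4pm,3pm,5pm,2pm) (3pm,4pm,5pm,5pm,2pm) (3pm,4pm,5pm,5pm,3pm) (3pm,5pm,3pm,5pm,2pm) (3pm,5pm,4pm,5pm,2pm) (3pm,5pm,4pm,5pm,3pm) (4pm,3pm,3pm,5pm,2pm) (4pm,3pm,5pm,5pm,2pm) (4pm,5pm,3pm,5pm,2pm) — 20.
Summing: 21 + 20 = 41.

41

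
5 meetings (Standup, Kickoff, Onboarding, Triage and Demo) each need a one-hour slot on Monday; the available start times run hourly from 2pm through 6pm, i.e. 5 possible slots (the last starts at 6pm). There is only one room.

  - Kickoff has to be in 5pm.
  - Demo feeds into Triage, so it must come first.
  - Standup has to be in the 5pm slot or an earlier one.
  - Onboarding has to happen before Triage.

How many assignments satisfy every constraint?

6

Splitting on Standup: it can be 2pm (2), 3pm (2), 4pm (2). Listing each branch's schedules as (Kickoff, Onboarding, Triage, Demo):
Standup=2pm: (5pm,3pm,6pm,4pm) (5pm,4pm,6pm,3pm) — 2.
Standup=3pm: (5pm,2pm,6pm,4pm) (5pm,4pm,6pm,2pm) — 2.
Standup=4pm: (5pm,2pm,6pm,3pm) (5pm,3pm,6pm,2pm) — 2.
Summing: 2 + 2 + 2 = 6.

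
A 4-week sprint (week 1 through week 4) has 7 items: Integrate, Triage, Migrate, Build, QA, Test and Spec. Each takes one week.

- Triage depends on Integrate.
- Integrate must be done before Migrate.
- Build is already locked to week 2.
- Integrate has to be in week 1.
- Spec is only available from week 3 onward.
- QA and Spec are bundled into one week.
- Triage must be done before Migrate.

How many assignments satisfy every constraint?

24

Splitting on Triage: it can be week 2 (16), week 3 (8). Listing each branch's schedules as (Integrate, Migrate, Build, QA, Test, Spec) by week number:
Triage=week 2: (1,3,2,3,1,3) (1,3,2,3,2,3) (1,3,2,3,3,3) (1,3,2,3,4,3) (1,3,2,4,1,4) (1,3,2,4,2,4) (1,3,2,4,3,4) (1,3,2,4,4,4) (1,4,2,3,1,3) (1,4,2,3,2,3) (1,4,2,3,3,3) (1,4,2,3,4,3) (1,4,2,4,1,4) (1,4,2,4,2,4) (1,4,2,4,3,4) (1,4,2,4,4,4) — 16.
Triage=week 3: (1,4,2,3,1,3) (1,4,2,3,2,3) (1,4,2,3,3,3) (1,4,2,3,4,3) (1,4,2,4,1,4) (1,4,2,4,2,4) (1,4,2,4,3,4) (1,4,2,4,4,4) — 8.
Summing: 16 + 8 = 24.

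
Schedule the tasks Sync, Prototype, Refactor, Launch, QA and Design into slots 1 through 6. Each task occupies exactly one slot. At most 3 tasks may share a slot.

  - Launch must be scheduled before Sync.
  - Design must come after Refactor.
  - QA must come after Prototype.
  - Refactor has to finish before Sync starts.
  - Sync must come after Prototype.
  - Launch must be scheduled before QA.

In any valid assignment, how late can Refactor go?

5

Downstream work caps Refactor at 5.
Refactor at 5 is achievable: Refactor=5; QA=2; Prototype=1; Launch=1; Sync=6; Design=6.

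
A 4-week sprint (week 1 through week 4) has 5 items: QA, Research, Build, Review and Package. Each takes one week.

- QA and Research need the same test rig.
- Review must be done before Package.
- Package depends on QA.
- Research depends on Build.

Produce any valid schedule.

Research -> week 2, QA -> week 1, Build -> week 1, Review -> week 1, Package -> week 2

Checking: Build(week 1) before Research(week 2); QA(week 1) before Package(week 2); Review(week 1) before Package(week 2); QA(week 1) != Research(week 2).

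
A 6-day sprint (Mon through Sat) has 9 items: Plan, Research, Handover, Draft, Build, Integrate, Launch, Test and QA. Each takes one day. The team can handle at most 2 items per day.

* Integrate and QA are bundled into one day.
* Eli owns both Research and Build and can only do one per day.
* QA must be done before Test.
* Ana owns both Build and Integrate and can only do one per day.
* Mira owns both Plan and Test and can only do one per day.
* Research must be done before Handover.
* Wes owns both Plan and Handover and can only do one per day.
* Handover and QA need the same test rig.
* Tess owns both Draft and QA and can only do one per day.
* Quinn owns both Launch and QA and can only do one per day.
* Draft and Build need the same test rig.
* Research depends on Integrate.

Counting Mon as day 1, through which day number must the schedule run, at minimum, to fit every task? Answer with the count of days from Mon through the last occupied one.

5

The precedence chain requires at least 3 distinct days.
With at most 2 per day and 9 tasks, at least 5 days are needed.
5 works (last occupied day: Fri): for example Test=Tue, Launch=Fri, Plan=Thu, Draft=Wed, QA=Mon, Handover=Wed, Research=Tue, Build=Thu, Integrate=Mon.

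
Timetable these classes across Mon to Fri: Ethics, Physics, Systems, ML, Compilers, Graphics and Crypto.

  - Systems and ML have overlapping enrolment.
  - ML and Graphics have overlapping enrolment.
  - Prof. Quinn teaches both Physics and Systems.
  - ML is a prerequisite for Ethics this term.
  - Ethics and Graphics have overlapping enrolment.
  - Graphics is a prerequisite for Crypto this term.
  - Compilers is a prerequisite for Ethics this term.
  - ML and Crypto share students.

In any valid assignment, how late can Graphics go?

Downstream work caps Graphics at Thu.
Graphics at Thu is achievable: Systems=Tue; Physics=Mon; Ethics=Tue; Compilers=Mon; Crypto=Fri; Graphics=Thu; ML=Mon.

Thu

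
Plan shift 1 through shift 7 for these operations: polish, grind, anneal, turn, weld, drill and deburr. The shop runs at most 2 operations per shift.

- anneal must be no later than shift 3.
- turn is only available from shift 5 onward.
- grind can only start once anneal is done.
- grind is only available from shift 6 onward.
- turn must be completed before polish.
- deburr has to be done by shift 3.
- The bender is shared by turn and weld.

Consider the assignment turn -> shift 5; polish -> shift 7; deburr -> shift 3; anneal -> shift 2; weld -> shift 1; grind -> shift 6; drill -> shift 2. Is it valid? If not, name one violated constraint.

Valid

grind can only start once anneal is done — holds.
grind is only available from shift 6 onward — holds.
The shop runs at most 2 operations per shift — holds.
turn must be completed before polish — holds.
The bender is shared by turn and weld — holds.
anneal must be no later than shift 3 — holds.
deburr has to be done by shift 3 — holds.
turn is only available from shift 5 onward — holds.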